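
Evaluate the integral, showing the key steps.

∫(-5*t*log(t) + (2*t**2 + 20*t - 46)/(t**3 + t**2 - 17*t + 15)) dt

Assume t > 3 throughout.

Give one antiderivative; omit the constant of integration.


Step 1. Rewrite: now ∫(-5*t*log(t)) dt + ∫((2*t**2 + 20*t - 46)/(t**3 + t**2 - 17*t + 15)) dt.
Step 2. Integrate ∫(-5*t*log(t)) dt by parts with u = log(t), dv = (-5*t) dt, so v = -5*t**2/2 [assuming t > 0]: now -5*t**2*log(t)/2 + ∫(5*t/2) dt + ∫((2*t**2 + 20*t - 46)/(t**3 + t**2 - 17*t + 15)) dt.
Step 3. Evaluate the standard form: now -5*t**2*log(t)/2 + 5*t**2/4 + ∫((2*t**2 + 20*t - 46)/(t**3 + t**2 - 17*t + 15)) dt.
Step 4. Decompose ∫((2*t**2 + 20*t - 46)/(t**3 + t**2 - 17*t + 15)) dt by partial fractions, (2*t**2 + 20*t - 46)/(t**3 + t**2 - 17*t + 15) = -2/(t + 5) + 2/(t - 1) + 2/(t - 3): now -5*t**2*log(t)/2 + 5*t**2/4 + ∫(2/(t - 3)) dt + ∫(2/(t - 1)) dt + ∫(-2/(t + 5)) dt.
Step 5. Evaluate the standard form [assuming t > -5]: now -5*t**2*log(t)/2 + 5*t**2/4 - 2*log(t + 5) + ∫(2/(t - 3)) dt + ∫(2/(t - 1)) dt.
Step 6. Evaluate the standard form [assuming t > 1]: now -5*t**2*log(t)/2 + 5*t**2/4 + 2*log(t - 1) - 2*log(t + 5) + ∫(2/(t - 3)) dt.
Step 7. Evaluate the standard form [assuming t > 3]: now -5*t**2*log(t)/2 + 5*t**2/4 + 2*log(t - 3) + 2*log(t - 1) - 2*log(t + 5).
Answer: -5*t**2*log(t)/2 + 5*t**2/4 + 2*log(t - 3) + 2*log(t - 1) - 2*log(t + 5).


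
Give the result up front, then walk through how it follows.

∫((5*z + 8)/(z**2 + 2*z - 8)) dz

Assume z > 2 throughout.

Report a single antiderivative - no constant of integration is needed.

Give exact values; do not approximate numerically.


The answer is 3*log(z - 2) + 2*log(z + 4).
Step 1. Decompose ∫((5*z + 8)/(z**2 + 2*z - 8)) dz by partial fractions, (5*z + 8)/(z**2 + 2*z - 8) = 2/(z + 4) + 3/(z - 2): now ∫(3/(z - 2)) dz + ∫(2/(z + 4)) dz.
Step 2. Evaluate the standard form [assuming z > 2]: now 3*log(z - 2) + ∫(2/(z + 4)) dz.
Step 3. Evaluate the standard form [assuming z > -4]: now 3*log(z - 2) + 2*log(z + 4).
Answer: 3*log(z - 2) + 2*log(z + 4).


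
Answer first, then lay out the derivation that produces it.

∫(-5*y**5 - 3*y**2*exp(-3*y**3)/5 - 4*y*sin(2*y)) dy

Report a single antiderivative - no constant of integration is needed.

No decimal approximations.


The answer is -5*y**6/6 + 2*y*cos(2*y) - sin(2*y) + exp(-3*y**3)/15.
Step 1. Rewrite: now ∫(-5*y**5) dy + ∫(-4*y*sin(2*y)) dy + ∫(-3*y**2*exp(-3*y**3)/5) dy.
Step 2. Integrate ∫(-4*y*sin(2*y)) dy by parts with u = y, dv = (-4*sin(2*y)) dy, so v = 2*cos(2*y): now 2*y*cos(2*y) + ∫(-5*y**5) dy + ∫(-3*y**2*exp(-3*y**3)/5) dy + ∫(-2*cos(2*y)) dy.
Step 3. Evaluate the standard form: now 2*y*cos(2*y) - sin(2*y) + ∫(-5*y**5) dy + ∫(-3*y**2*exp(-3*y**3)/5) dy.
Step 4. Evaluate the standard form: now -5*y**6/6 + 2*y*cos(2*y) - sin(2*y) + ∫(-3*y**2*exp(-3*y**3)/5) dy.
Step 5. Substitute u = y**3, turning ∫(-3*y**2*exp(-3*y**3)/5) dy into ∫(-exp(-3*u)/5) du: now -5*y**6/6 + 2*y*cos(2*y) - sin(2*y) + ∫(-exp(-3*u)/5) du.
Step 6. Evaluate the standard form: now -5*y**6/6 + 2*y*cos(2*y) - sin(2*y) + exp(-3*u)/15.
Step 7. Substitute back u = y**3: now -5*y**6/6 + 2*y*cos(2*y) - sin(2*y) + exp(-3*y**3)/15.
Answer: -5*y**6/6 + 2*y*cos(2*y) - sin(2*y) + exp(-3*y**3)/15.


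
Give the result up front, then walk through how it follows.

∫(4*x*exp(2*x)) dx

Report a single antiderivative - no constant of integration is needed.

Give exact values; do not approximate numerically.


The answer is 2*x*exp(2*x) - exp(2*x).
Step 1. Integrate ∫(4*x*exp(2*x)) dx by parts with u = x, dv = (4*exp(2*x)) dx, so v = 2*exp(2*x): now 2*x*exp(2*x) + ∫(-2*exp(2*x)) dx.
Step 2. Evaluate the standard form: now 2*x*exp(2*x) - exp(2*x).
Answer: 2*x*exp(2*x) - exp(2*x).


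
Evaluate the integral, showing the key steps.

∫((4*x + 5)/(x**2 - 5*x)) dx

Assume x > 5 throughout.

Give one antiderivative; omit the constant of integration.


Step 1. Decompose ∫((4*x + 5)/(x**2 - 5*x)) dx by partial fractions, (4*x + 5)/(x**2 - 5*x) = 5/(x - 5) - 1/x: now ∫(-1/x) dx + ∫(5/(x - 5)) dx.
Step 2. Evaluate the standard form [assuming x > 0]: now -log(x) + ∫(5/(x - 5)) dx.
Step 3. Evaluate the standard form [assuming x > 5]: now -log(x) + 5*log(x - 5).
Answer: -log(x) + 5*log(x - 5).


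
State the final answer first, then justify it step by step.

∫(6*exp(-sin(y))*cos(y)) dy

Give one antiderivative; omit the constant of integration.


The answer is -6*exp(-sin(y)).
Step 1. Substitute u = sin(y), turning ∫(6*exp(-sin(y))*cos(y)) dy into ∫(6*exp(-u)) du: now ∫(6*exp(-u)) du.
Step 2. Evaluate the standard form: now -6*exp(-u).
Step 3. Substitute back u = sin(y): now -6*exp(-sin(y)).
Answer: -6*exp(-sin(y)).


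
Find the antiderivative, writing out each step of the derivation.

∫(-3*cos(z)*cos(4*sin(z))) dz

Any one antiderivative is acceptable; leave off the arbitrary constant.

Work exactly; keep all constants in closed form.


Step 1. Substitute u = sin(z), turning ∫(-3*cos(z)*cos(4*sin(z))) dz into ∫(-3*cos(4*u)) du: now ∫(-3*cos(4*u)) du.
Step 2. Evaluate the standard form: now -3*sin(4*u)/4.
Step 3. Substitute back u = sin(z): now -3*sin(4*sin(z))/4.
Answer: -3*sin(4*sin(z))/4.


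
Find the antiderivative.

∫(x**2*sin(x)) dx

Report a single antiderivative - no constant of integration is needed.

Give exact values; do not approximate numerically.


Answer: -x**2*cos(x) + 2*x*sin(x) + 2*cos(x).


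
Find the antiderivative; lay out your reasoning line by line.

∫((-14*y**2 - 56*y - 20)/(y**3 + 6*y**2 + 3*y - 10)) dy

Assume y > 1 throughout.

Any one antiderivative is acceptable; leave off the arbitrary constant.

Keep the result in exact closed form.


Step 1. Decompose ∫((-14*y**2 - 56*y - 20)/(y**3 + 6*y**2 + 3*y - 10)) dy by partial fractions, (-14*y**2 - 56*y - 20)/(y**3 + 6*y**2 + 3*y - 10) = -5/(y + 5) - 4/(y + 2) - 5/(y - 1): now ∫(-5/(y - 1)) dy + ∫(-4/(y + 2)) dy + ∫(-5/(y + 5)) dy.
Step 2. Evaluate the standard form [assuming y > -5]: now -5*log(y + 5) + ∫(-5/(y - 1)) dy + ∫(-4/(y + 2)) dy.
Step 3. Evaluate the standard form [assuming y > -2]: now -4*log(y + 2) - 5*log(y + 5) + ∫(-5/(y - 1)) dy.
Step 4. Evaluate the standard form [assuming y > 1]: now -5*log(y - 1) - 4*log(y + 2) - 5*log(y + 5).
Answer: -5*log(y - 1) - 4*log(y + 2) - 5*log(y + 5).


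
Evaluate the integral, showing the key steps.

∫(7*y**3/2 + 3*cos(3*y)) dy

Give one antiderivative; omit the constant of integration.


Step 1. Rewrite: now ∫(7*y**3/2) dy + ∫(3*cos(3*y)) dy.
Step 2. Evaluate the standard form: now sin(3*y) + ∫(7*y**3/2) dy.
Step 3. Evaluate the standard form: now 7*y**4/8 + sin(3*y).
Answer: 7*y**4/8 + sin(3*y).


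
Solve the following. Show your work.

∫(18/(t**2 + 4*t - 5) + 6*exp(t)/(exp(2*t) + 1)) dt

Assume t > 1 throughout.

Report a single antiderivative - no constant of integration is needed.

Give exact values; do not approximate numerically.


Step 1. Rewrite: now ∫(6*exp(t)/(exp(2*t) + 1)) dt + ∫(18/(t**2 + 4*t - 5)) dt.
Step 2. Decompose ∫(18/(t**2 + 4*t - 5)) dt by partial fractions, 18/(t**2 + 4*t - 5) = -3/(t + 5) + 3/(t - 1): now ∫(6*exp(t)/(exp(2*t) + 1)) dt + ∫(3/(t - 1)) dt + ∫(-3/(t + 5)) dt.
Step 3. Evaluate the standard form [assuming t > -5]: now -3*log(t + 5) + ∫(6*exp(t)/(exp(2*t) + 1)) dt + ∫(3/(t - 1)) dt.
Step 4. Evaluate the standard form [assuming t > 1]: now 3*log(t - 1) - 3*log(t + 5) + ∫(6*exp(t)/(exp(2*t) + 1)) dt.
Step 5. Substitute u = exp(t), turning ∫(6*exp(t)/(exp(2*t) + 1)) dt into ∫(6/(u**2 + 1)) du: now 3*log(t - 1) - 3*log(t + 5) + ∫(6/(u**2 + 1)) du.
Step 6. Evaluate the standard form: now 3*log(t - 1) - 3*log(t + 5) + 6*atan(u).
Step 7. Substitute back u = exp(t): now 3*log(t - 1) - 3*log(t + 5) + 6*atan(exp(t)).
Answer: 3*log(t - 1) - 3*log(t + 5) + 6*atan(exp(t)).


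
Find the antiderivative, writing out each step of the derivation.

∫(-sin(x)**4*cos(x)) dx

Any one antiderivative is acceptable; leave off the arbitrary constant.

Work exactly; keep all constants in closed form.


Step 1. Substitute u = sin(x), turning ∫(-sin(x)**4*cos(x)) dx into ∫(-u**4) du: now ∫(-u**4) du.
Step 2. Evaluate the standard form: now -u**5/5.
Step 3. Substitute back u = sin(x): now -sin(x)**5/5.
Answer: -sin(x)**5/5.


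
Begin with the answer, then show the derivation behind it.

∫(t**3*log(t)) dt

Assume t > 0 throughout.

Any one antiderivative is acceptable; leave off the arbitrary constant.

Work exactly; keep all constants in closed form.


The answer is t**4*log(t)/4 - t**4/16.
Step 1. Integrate ∫(t**3*log(t)) dt by parts with u = log(t), dv = (t**3) dt, so v = t**4/4 [assuming t > 0]: now t**4*log(t)/4 + ∫(-t**3/4) dt.
Step 2. Evaluate the standard form: now t**4*log(t)/4 - t**4/16.
Answer: t**4*log(t)/4 - t**4/16.


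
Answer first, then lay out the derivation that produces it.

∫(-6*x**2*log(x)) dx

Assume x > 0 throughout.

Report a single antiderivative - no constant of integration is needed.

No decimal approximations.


The answer is -2*x**3*log(x) + 2*x**3/3.
Step 1. Integrate ∫(-6*x**2*log(x)) dx by parts with u = log(x), dv = (-6*x**2) dx, so v = -2*x**3 [assuming x > 0]: now -2*x**3*log(x) + ∫(2*x**2) dx.
Step 2. Evaluate the standard form: now -2*x**3*log(x) + 2*x**3/3.
Answer: -2*x**3*log(x) + 2*x**3/3.


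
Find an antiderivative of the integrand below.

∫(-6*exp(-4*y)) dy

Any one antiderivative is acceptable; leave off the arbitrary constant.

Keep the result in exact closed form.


Answer: 3*exp(-4*y)/2.


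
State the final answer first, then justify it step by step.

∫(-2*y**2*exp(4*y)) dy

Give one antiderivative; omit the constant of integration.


The answer is -y**2*exp(4*y)/2 + y*exp(4*y)/4 - exp(4*y)/16.
Step 1. Integrate ∫(-2*y**2*exp(4*y)) dy by parts with u = y**2, dv = (-2*exp(4*y)) dy, so v = -exp(4*y)/2: now -y**2*exp(4*y)/2 + ∫(y*exp(4*y)) dy.
Step 2. Integrate ∫(y*exp(4*y)) dy by parts with u = y, dv = (exp(4*y)) dy, so v = exp(4*y)/4: now -y**2*exp(4*y)/2 + y*exp(4*y)/4 + ∫(-exp(4*y)/4) dy.
Step 3. Evaluate the standard form: now -y**2*exp(4*y)/2 + y*exp(4*y)/4 - exp(4*y)/16.
Answer: -y**2*exp(4*y)/2 + y*exp(4*y)/4 - exp(4*y)/16.


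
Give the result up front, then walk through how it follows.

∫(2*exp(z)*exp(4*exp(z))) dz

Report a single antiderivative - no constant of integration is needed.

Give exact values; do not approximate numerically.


The answer is exp(4*exp(z))/2.
Step 1. Substitute u = exp(z), turning ∫(2*exp(z)*exp(4*exp(z))) dz into ∫(2*exp(4*u)) du: now ∫(2*exp(4*u)) du.
Step 2. Evaluate the standard form: now exp(4*u)/2.
Step 3. Substitute back u = exp(z): now exp(4*exp(z))/2.
Answer: exp(4*exp(z))/2.


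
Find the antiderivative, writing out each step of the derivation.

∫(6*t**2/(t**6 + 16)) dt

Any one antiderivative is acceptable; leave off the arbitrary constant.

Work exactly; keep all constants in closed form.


Step 1. Substitute u = t**3, turning ∫(6*t**2/(t**6 + 16)) dt into ∫(2/(u**2 + 16)) du: now ∫(2/(u**2 + 16)) du.
Step 2. Evaluate the standard form: now atan(u/4)/2.
Step 3. Substitute back u = t**3: now atan(t**3/4)/2.
Answer: atan(t**3/4)/2.


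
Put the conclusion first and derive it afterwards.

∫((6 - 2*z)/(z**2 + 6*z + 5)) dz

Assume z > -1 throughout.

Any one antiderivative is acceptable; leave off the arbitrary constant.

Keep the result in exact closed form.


The answer is 2*log(z + 1) - 4*log(z + 5).
Step 1. Decompose ∫((6 - 2*z)/(z**2 + 6*z + 5)) dz by partial fractions, (6 - 2*z)/(z**2 + 6*z + 5) = -4/(z + 5) + 2/(z + 1): now ∫(2/(z + 1)) dz + ∫(-4/(z + 5)) dz.
Step 2. Evaluate the standard form [assuming z > -1]: now 2*log(z + 1) + ∫(-4/(z + 5)) dz.
Step 3. Evaluate the standard form [assuming z > -5]: now 2*log(z + 1) - 4*log(z + 5).
Answer: 2*log(z + 1) - 4*log(z + 5).


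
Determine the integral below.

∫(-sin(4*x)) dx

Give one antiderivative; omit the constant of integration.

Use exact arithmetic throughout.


Answer: cos(4*x)/4.


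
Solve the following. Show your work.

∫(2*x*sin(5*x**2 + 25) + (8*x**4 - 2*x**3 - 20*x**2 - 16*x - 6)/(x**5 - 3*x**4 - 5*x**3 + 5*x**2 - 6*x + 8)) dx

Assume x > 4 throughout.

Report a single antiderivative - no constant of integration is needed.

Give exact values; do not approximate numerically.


Step 1. Rewrite: now ∫(2*x*sin(5*x**2 + 25)) dx + ∫((8*x**4 - 2*x**3 - 20*x**2 - 16*x - 6)/(x**5 - 3*x**4 - 5*x**3 + 5*x**2 - 6*x + 8)) dx.
Step 2. Decompose ∫((8*x**4 - 2*x**3 - 20*x**2 - 16*x - 6)/(x**5 - 3*x**4 - 5*x**3 + 5*x**2 - 6*x + 8)) dx by partial fractions, (8*x**4 - 2*x**3 - 20*x**2 - 16*x - 6)/(x**5 - 3*x**4 - 5*x**3 + 5*x**2 - 6*x + 8) = 2/(x**2 + 1) + 1/(x + 2) + 2/(x - 1) + 5/(x - 4): now ∫(2*x*sin(5*x**2 + 25)) dx + ∫(5/(x - 4)) dx + ∫(2/(x - 1)) dx + ∫(1/(x + 2)) dx + ∫(2/(x**2 + 1)) dx.
Step 3. Evaluate the standard form [assuming x > -2]: now log(x + 2) + ∫(2*x*sin(5*x**2 + 25)) dx + ∫(5/(x - 4)) dx + ∫(2/(x - 1)) dx + ∫(2/(x**2 + 1)) dx.
Step 4. Evaluate the standard form [assuming x > 1]: now 2*log(x - 1) + log(x + 2) + ∫(2*x*sin(5*x**2 + 25)) dx + ∫(5/(x - 4)) dx + ∫(2/(x**2 + 1)) dx.
Step 5. Evaluate the standard form [assuming x > 4]: now 5*log(x - 4) + 2*log(x - 1) + log(x + 2) + ∫(2*x*sin(5*x**2 + 25)) dx + ∫(2/(x**2 + 1)) dx.
Step 6. Evaluate the standard form: now 5*log(x - 4) + 2*log(x - 1) + log(x + 2) + 2*atan(x) + ∫(2*x*sin(5*x**2 + 25)) dx.
Step 7. Substitute u = x**2 + 5, turning ∫(2*x*sin(5*x**2 + 25)) dx into ∫(sin(5*u)) du: now 5*log(x - 4) + 2*log(x - 1) + log(x + 2) + 2*atan(x) + ∫(sin(5*u)) du.
Step 8. Evaluate the standard form: now 5*log(x - 4) + 2*log(x - 1) + log(x + 2) - cos(5*u)/5 + 2*atan(x).
Step 9. Substitute back u = x**2 + 5: now 5*log(x - 4) + 2*log(x - 1) + log(x + 2) - cos(5*x**2 + 25)/5 + 2*atan(x).
Answer: 5*log(x - 4) + 2*log(x - 1) + log(x + 2) - cos(5*x**2 + 25)/5 + 2*atan(x).


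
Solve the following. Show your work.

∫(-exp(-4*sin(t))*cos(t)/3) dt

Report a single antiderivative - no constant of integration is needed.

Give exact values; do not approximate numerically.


Step 1. Substitute u = sin(t), turning ∫(-exp(-4*sin(t))*cos(t)/3) dt into ∫(-exp(-4*u)/3) du: now ∫(-exp(-4*u)/3) du.
Step 2. Evaluate the standard form: now exp(-4*u)/12.
Step 3. Substitute back u = sin(t): now exp(-4*sin(t))/12.
Answer: exp(-4*sin(t))/12.


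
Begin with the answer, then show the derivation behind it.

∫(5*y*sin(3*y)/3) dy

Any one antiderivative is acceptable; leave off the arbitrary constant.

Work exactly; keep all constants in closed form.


The answer is -5*y*cos(3*y)/9 + 5*sin(3*y)/27.
Step 1. Integrate ∫(5*y*sin(3*y)/3) dy by parts with u = y, dv = (5*sin(3*y)/3) dy, so v = -5*cos(3*y)/9: now -5*y*cos(3*y)/9 + ∫(5*cos(3*y)/9) dy.
Step 2. Evaluate the standard form: now -5*y*cos(3*y)/9 + 5*sin(3*y)/27.
Answer: -5*y*cos(3*y)/9 + 5*sin(3*y)/27.


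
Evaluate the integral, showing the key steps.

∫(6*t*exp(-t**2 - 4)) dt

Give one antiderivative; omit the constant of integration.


Step 1. Substitute u = t**2 + 4, turning ∫(6*t*exp(-t**2 - 4)) dt into ∫(3*exp(-u)) du: now ∫(3*exp(-u)) du.
Step 2. Evaluate the standard form: now -3*exp(-u).
Step 3. Substitute back u = t**2 + 4: now -3*exp(-t**2 - 4).
Answer: -3*exp(-t**2 - 4).


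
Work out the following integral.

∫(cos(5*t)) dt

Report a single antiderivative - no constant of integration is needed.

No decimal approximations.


Answer: sin(5*t)/5.


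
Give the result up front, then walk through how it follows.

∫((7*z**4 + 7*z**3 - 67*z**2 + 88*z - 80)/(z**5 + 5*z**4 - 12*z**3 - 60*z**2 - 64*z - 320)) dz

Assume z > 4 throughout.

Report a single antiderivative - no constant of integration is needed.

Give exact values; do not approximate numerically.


The answer is log(z - 4) + log(z + 4) + 5*log(z + 5) - 3*atan(z/2)/2.
Step 1. Decompose ∫((7*z**4 + 7*z**3 - 67*z**2 + 88*z - 80)/(z**5 + 5*z**4 - 12*z**3 - 60*z**2 - 64*z - 320)) dz by partial fractions, (7*z**4 + 7*z**3 - 67*z**2 + 88*z - 80)/(z**5 + 5*z**4 - 12*z**3 - 60*z**2 - 64*z - 320) = -3/(z**2 + 4) + 5/(z + 5) + 1/(z + 4) + 1/(z - 4): now ∫(1/(z - 4)) dz + ∫(1/(z + 4)) dz + ∫(5/(z + 5)) dz + ∫(-3/(z**2 + 4)) dz.
Step 2. Evaluate the standard form [assuming z > 4]: now log(z - 4) + ∫(1/(z + 4)) dz + ∫(5/(z + 5)) dz + ∫(-3/(z**2 + 4)) dz.
Step 3. Evaluate the standard form [assuming z > -5]: now log(z - 4) + 5*log(z + 5) + ∫(1/(z + 4)) dz + ∫(-3/(z**2 + 4)) dz.
Step 4. Evaluate the standard form [assuming z > -4]: now log(z - 4) + log(z + 4) + 5*log(z + 5) + ∫(-3/(z**2 + 4)) dz.
Step 5. Evaluate the standard form: now log(z - 4) + log(z + 4) + 5*log(z + 5) - 3*atan(z/2)/2.
Answer: log(z - 4) + log(z + 4) + 5*log(z + 5) - 3*atan(z/2)/2.


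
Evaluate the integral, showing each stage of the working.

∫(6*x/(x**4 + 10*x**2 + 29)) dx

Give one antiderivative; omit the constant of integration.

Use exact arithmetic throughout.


Step 1. Substitute u = x**2 + 5, turning ∫(6*x/(x**4 + 10*x**2 + 29)) dx into ∫(3/(u**2 + 4)) du: now ∫(3/(u**2 + 4)) du.
Step 2. Evaluate the standard form: now 3*atan(u/2)/2.
Step 3. Substitute back u = x**2 + 5: now 3*atan(x**2/2 + 5/2)/2.
Answer: 3*atan(x**2/2 + 5/2)/2.


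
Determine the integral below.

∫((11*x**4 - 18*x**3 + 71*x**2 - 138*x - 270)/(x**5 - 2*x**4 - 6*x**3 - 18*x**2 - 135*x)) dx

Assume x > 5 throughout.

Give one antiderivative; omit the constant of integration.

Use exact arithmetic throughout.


Answer: 2*log(x) + 4*log(x - 5) + 5*log(x + 3) - atan(x/3)/3.


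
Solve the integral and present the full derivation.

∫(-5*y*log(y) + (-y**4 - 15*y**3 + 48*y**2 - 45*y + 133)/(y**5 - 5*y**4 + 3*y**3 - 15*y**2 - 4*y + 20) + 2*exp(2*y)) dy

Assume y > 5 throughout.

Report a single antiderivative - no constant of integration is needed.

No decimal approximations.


Step 1. Rewrite: now ∫(-5*y*log(y)) dy + ∫((-y**4 - 15*y**3 + 48*y**2 - 45*y + 133)/(y**5 - 5*y**4 + 3*y**3 - 15*y**2 - 4*y + 20)) dy + ∫(2*exp(2*y)) dy.
Step 2. Integrate ∫(-5*y*log(y)) dy by parts with u = log(y), dv = (-5*y) dy, so v = -5*y**2/2 [assuming y > 0]: now -5*y**2*log(y)/2 + ∫(5*y/2) dy + ∫((-y**4 - 15*y**3 + 48*y**2 - 45*y + 133)/(y**5 - 5*y**4 + 3*y**3 - 15*y**2 - 4*y + 20)) dy + ∫(2*exp(2*y)) dy.
Step 3. Evaluate the standard form: now -5*y**2*log(y)/2 + 5*y**2/4 + ∫((-y**4 - 15*y**3 + 48*y**2 - 45*y + 133)/(y**5 - 5*y**4 + 3*y**3 - 15*y**2 - 4*y + 20)) dy + ∫(2*exp(2*y)) dy.
Step 4. Decompose ∫((-y**4 - 15*y**3 + 48*y**2 - 45*y + 133)/(y**5 - 5*y**4 + 3*y**3 - 15*y**2 - 4*y + 20)) dy by partial fractions, (-y**4 - 15*y**3 + 48*y**2 - 45*y + 133)/(y**5 - 5*y**4 + 3*y**3 - 15*y**2 - 4*y + 20) = -3/(y**2 + 4) + 4/(y + 1) - 3/(y - 1) - 2/(y - 5): now -5*y**2*log(y)/2 + 5*y**2/4 + ∫(-2/(y - 5)) dy + ∫(-3/(y - 1)) dy + ∫(4/(y + 1)) dy + ∫(-3/(y**2 + 4)) dy + ∫(2*exp(2*y)) dy.
Step 5. Evaluate the standard form [assuming y > 1]: now -5*y**2*log(y)/2 + 5*y**2/4 - 3*log(y - 1) + ∫(-2/(y - 5)) dy + ∫(4/(y + 1)) dy + ∫(-3/(y**2 + 4)) dy + ∫(2*exp(2*y)) dy.
Step 6. Evaluate the standard form [assuming y > 5]: now -5*y**2*log(y)/2 + 5*y**2/4 - 2*log(y - 5) - 3*log(y - 1) + ∫(4/(y + 1)) dy + ∫(-3/(y**2 + 4)) dy + ∫(2*exp(2*y)) dy.
Step 7. Evaluate the standard form [assuming y > -1]: now -5*y**2*log(y)/2 + 5*y**2/4 - 2*log(y - 5) - 3*log(y - 1) + 4*log(y + 1) + ∫(-3/(y**2 + 4)) dy + ∫(2*exp(2*y)) dy.
Step 8. Evaluate the standard form: now -5*y**2*log(y)/2 + 5*y**2/4 - 2*log(y - 5) - 3*log(y - 1) + 4*log(y + 1) - 3*atan(y/2)/2 + ∫(2*exp(2*y)) dy.
Step 9. Evaluate the standard form: now -5*y**2*log(y)/2 + 5*y**2/4 + exp(2*y) - 2*log(y - 5) - 3*log(y - 1) + 4*log(y + 1) - 3*atan(y/2)/2.
Answer: -5*y**2*log(y)/2 + 5*y**2/4 + exp(2*y) - 2*log(y - 5) - 3*log(y - 1) + 4*log(y + 1) - 3*atan(y/2)/2.


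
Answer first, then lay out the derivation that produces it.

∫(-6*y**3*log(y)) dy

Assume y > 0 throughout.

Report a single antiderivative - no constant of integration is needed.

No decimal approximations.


The answer is -3*y**4*log(y)/2 + 3*y**4/8.
Step 1. Integrate ∫(-6*y**3*log(y)) dy by parts with u = log(y), dv = (-6*y**3) dy, so v = -3*y**4/2 [assuming y > 0]: now -3*y**4*log(y)/2 + ∫(3*y**3/2) dy.
Step 2. Evaluate the standard form: now -3*y**4*log(y)/2 + 3*y**4/8.
Answer: -3*y**4*log(y)/2 + 3*y**4/8.


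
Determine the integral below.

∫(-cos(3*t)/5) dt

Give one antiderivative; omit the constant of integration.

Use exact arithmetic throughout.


Answer: -sin(3*t)/15.


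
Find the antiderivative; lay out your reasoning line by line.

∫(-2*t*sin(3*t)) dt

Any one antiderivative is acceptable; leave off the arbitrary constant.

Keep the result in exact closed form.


Step 1. Integrate ∫(-2*t*sin(3*t)) dt by parts with u = t, dv = (-2*sin(3*t)) dt, so v = 2*cos(3*t)/3: now 2*t*cos(3*t)/3 + ∫(-2*cos(3*t)/3) dt.
Step 2. Evaluate the standard form: now 2*t*cos(3*t)/3 - 2*sin(3*t)/9.
Answer: 2*t*cos(3*t)/3 - 2*sin(3*t)/9.


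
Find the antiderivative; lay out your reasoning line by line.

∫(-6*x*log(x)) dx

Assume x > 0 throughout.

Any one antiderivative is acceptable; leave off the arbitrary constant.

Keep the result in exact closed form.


Step 1. Integrate ∫(-6*x*log(x)) dx by parts with u = log(x), dv = (-6*x) dx, so v = -3*x**2 [assuming x > 0]: now -3*x**2*log(x) + ∫(3*x) dx.
Step 2. Evaluate the standard form: now -3*x**2*log(x) + 3*x**2/2.
Answer: -3*x**2*log(x) + 3*x**2/2.


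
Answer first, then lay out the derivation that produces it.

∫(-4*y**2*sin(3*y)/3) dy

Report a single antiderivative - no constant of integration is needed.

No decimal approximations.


The answer is 4*y**2*cos(3*y)/9 - 8*y*sin(3*y)/27 - 8*cos(3*y)/81.
Step 1. Integrate ∫(-4*y**2*sin(3*y)/3) dy by parts with u = y**2, dv = (-4*sin(3*y)/3) dy, so v = 4*cos(3*y)/9: now 4*y**2*cos(3*y)/9 + ∫(-8*y*cos(3*y)/9) dy.
Step 2. Integrate ∫(-8*y*cos(3*y)/9) dy by parts with u = y, dv = (-8*cos(3*y)/9) dy, so v = -8*sin(3*y)/27: now 4*y**2*cos(3*y)/9 - 8*y*sin(3*y)/27 + ∫(8*sin(3*y)/27) dy.
Step 3. Evaluate the standard form: now 4*y**2*cos(3*y)/9 - 8*y*sin(3*y)/27 - 8*cos(3*y)/81.
Answer: 4*y**2*cos(3*y)/9 - 8*y*sin(3*y)/27 - 8*cos(3*y)/81.


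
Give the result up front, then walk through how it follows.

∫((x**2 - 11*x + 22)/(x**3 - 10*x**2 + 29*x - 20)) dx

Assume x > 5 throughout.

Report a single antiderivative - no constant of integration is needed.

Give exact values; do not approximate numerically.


The answer is -2*log(x - 5) + 2*log(x - 4) + log(x - 1).
Step 1. Decompose ∫((x**2 - 11*x + 22)/(x**3 - 10*x**2 + 29*x - 20)) dx by partial fractions, (x**2 - 11*x + 22)/(x**3 - 10*x**2 + 29*x - 20) = 1/(x - 1) + 2/(x - 4) - 2/(x - 5): now ∫(-2/(x - 5)) dx + ∫(2/(x - 4)) dx + ∫(1/(x - 1)) dx.
Step 2. Evaluate the standard form [assuming x > 1]: now log(x - 1) + ∫(-2/(x - 5)) dx + ∫(2/(x - 4)) dx.
Step 3. Evaluate the standard form [assuming x > 5]: now -2*log(x - 5) + log(x - 1) + ∫(2/(x - 4)) dx.
Step 4. Evaluate the standard form [assuming x > 4]: now -2*log(x - 5) + 2*log(x - 4) + log(x - 1).
Answer: -2*log(x - 5) + 2*log(x - 4) + log(x - 1).


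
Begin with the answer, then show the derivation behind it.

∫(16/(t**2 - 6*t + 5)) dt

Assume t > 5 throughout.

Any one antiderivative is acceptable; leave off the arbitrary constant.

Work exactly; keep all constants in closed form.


The answer is 4*log(t - 5) - 4*log(t - 1).
Step 1. Decompose ∫(16/(t**2 - 6*t + 5)) dt by partial fractions, 16/(t**2 - 6*t + 5) = -4/(t - 1) + 4/(t - 5): now ∫(4/(t - 5)) dt + ∫(-4/(t - 1)) dt.
Step 2. Evaluate the standard form [assuming t > 5]: now 4*log(t - 5) + ∫(-4/(t - 1)) dt.
Step 3. Evaluate the standard form [assuming t > 1]: now 4*log(t - 5) - 4*log(t - 1).
Answer: 4*log(t - 5) - 4*log(t - 1).


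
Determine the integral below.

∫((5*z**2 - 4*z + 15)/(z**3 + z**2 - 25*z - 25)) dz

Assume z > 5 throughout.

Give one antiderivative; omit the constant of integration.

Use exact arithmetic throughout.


Answer: 2*log(z - 5) - log(z + 1) + 4*log(z + 5).


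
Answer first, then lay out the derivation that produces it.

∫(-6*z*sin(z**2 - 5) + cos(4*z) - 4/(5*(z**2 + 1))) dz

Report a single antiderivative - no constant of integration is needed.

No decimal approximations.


The answer is sin(4*z)/4 + 3*cos(z**2 - 5) - 4*atan(z)/5.
Step 1. Rewrite: now ∫(-6*z*sin(z**2 - 5)) dz + ∫(-4/(5*(z**2 + 1))) dz + ∫(cos(4*z)) dz.
Step 2. Evaluate the standard form: now sin(4*z)/4 + ∫(-6*z*sin(z**2 - 5)) dz + ∫(-4/(5*(z**2 + 1))) dz.
Step 3. Evaluate the standard form: now sin(4*z)/4 - 4*atan(z)/5 + ∫(-6*z*sin(z**2 - 5)) dz.
Step 4. Substitute u = z**2 - 5, turning ∫(-6*z*sin(z**2 - 5)) dz into ∫(-3*sin(u)) du: now sin(4*z)/4 - 4*atan(z)/5 + ∫(-3*sin(u)) du.
Step 5. Evaluate the standard form: now sin(4*z)/4 + 3*cos(u) - 4*atan(z)/5.
Step 6. Substitute back u = z**2 - 5: now sin(4*z)/4 + 3*cos(z**2 - 5) - 4*atan(z)/5.
Answer: sin(4*z)/4 + 3*cos(z**2 - 5) - 4*atan(z)/5.


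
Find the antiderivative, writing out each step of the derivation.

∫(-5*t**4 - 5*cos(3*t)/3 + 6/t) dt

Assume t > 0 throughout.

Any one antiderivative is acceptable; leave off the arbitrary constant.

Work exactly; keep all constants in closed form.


Step 1. Rewrite: now ∫(6/t) dt + ∫(-5*t**4) dt + ∫(-5*cos(3*t)/3) dt.
Step 2. Evaluate the standard form: now -t**5 + ∫(6/t) dt + ∫(-5*cos(3*t)/3) dt.
Step 3. Evaluate the standard form [assuming t > 0]: now -t**5 + 6*log(t) + ∫(-5*cos(3*t)/3) dt.
Step 4. Evaluate the standard form: now -t**5 + 6*log(t) - 5*sin(3*t)/9.
Answer: -t**5 + 6*log(t) - 5*sin(3*t)/9.


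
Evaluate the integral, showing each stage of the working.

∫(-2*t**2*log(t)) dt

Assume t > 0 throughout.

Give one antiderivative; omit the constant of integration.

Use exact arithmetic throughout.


Step 1. Integrate ∫(-2*t**2*log(t)) dt by parts with u = log(t), dv = (-2*t**2) dt, so v = -2*t**3/3 [assuming t > 0]: now -2*t**3*log(t)/3 + ∫(2*t**2/3) dt.
Step 2. Evaluate the standard form: now -2*t**3*log(t)/3 + 2*t**3/9.
Answer: -2*t**3*log(t)/3 + 2*t**3/9.


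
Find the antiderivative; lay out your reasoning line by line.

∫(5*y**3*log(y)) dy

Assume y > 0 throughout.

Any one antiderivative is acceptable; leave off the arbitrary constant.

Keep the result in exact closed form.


Step 1. Integrate ∫(5*y**3*log(y)) dy by parts with u = log(y), dv = (5*y**3) dy, so v = 5*y**4/4 [assuming y > 0]: now 5*y**4*log(y)/4 + ∫(-5*y**3/4) dy.
Step 2. Evaluate the standard form: now 5*y**4*log(y)/4 - 5*y**4/16.
Answer: 5*y**4*log(y)/4 - 5*y**4/16.


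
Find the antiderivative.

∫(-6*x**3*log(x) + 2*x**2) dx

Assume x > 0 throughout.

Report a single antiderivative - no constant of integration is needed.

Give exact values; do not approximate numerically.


Answer: -3*x**4*log(x)/2 + 3*x**4/8 + 2*x**3/3.


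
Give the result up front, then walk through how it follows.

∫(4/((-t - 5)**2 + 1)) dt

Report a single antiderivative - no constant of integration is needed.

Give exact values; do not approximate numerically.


The answer is 4*atan(t + 5).
Step 1. Substitute u = -t - 5, turning ∫(4/((-t - 5)**2 + 1)) dt into ∫(-4/(u**2 + 1)) du: now ∫(-4/(u**2 + 1)) du.
Step 2. Evaluate the standard form: now -4*atan(u).
Step 3. Substitute back u = -t - 5: now 4*atan(t + 5).
Answer: 4*atan(t + 5).


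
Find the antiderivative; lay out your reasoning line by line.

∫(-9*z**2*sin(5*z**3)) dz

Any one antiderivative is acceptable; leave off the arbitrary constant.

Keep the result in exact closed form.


Step 1. Substitute u = z**3, turning ∫(-9*z**2*sin(5*z**3)) dz into ∫(-3*sin(5*u)) du: now ∫(-3*sin(5*u)) du.
Step 2. Evaluate the standard form: now 3*cos(5*u)/5.
Step 3. Substitute back u = z**3: now 3*cos(5*z**3)/5.
Answer: 3*cos(5*z**3)/5.


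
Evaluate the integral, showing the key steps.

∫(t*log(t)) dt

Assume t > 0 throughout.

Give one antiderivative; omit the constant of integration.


Step 1. Integrate ∫(t*log(t)) dt by parts with u = log(t), dv = (t) dt, so v = t**2/2 [assuming t > 0]: now t**2*log(t)/2 + ∫(-t/2) dt.
Step 2. Evaluate the standard form: now t**2*log(t)/2 - t**2/4.
Answer: t**2*log(t)/2 - t**2/4.


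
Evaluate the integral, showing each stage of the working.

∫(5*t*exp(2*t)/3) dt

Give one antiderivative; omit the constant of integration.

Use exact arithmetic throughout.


Step 1. Integrate ∫(5*t*exp(2*t)/3) dt by parts with u = t, dv = (5*exp(2*t)/3) dt, so v = 5*exp(2*t)/6: now 5*t*exp(2*t)/6 + ∫(-5*exp(2*t)/6) dt.
Step 2. Evaluate the standard form: now 5*t*exp(2*t)/6 - 5*exp(2*t)/12.
Answer: 5*t*exp(2*t)/6 - 5*exp(2*t)/12.


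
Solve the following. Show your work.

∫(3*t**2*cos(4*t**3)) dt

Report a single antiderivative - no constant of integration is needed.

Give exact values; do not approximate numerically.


Step 1. Substitute u = t**3, turning ∫(3*t**2*cos(4*t**3)) dt into ∫(cos(4*u)) du: now ∫(cos(4*u)) du.
Step 2. Evaluate the standard form: now sin(4*u)/4.
Step 3. Substitute back u = t**3: now sin(4*t**3)/4.
Answer: sin(4*t**3)/4.


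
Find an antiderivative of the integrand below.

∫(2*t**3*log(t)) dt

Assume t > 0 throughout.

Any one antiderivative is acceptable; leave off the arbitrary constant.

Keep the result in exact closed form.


Answer: t**4*log(t)/2 - t**4/8.


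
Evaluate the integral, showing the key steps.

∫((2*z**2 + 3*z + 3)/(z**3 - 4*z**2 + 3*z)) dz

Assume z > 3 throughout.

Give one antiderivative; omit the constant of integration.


Step 1. Decompose ∫((2*z**2 + 3*z + 3)/(z**3 - 4*z**2 + 3*z)) dz by partial fractions, (2*z**2 + 3*z + 3)/(z**3 - 4*z**2 + 3*z) = -4/(z - 1) + 5/(z - 3) + 1/z: now ∫(1/z) dz + ∫(5/(z - 3)) dz + ∫(-4/(z - 1)) dz.
Step 2. Evaluate the standard form [assuming z > 0]: now log(z) + ∫(5/(z - 3)) dz + ∫(-4/(z - 1)) dz.
Step 3. Evaluate the standard form [assuming z > 3]: now log(z) + 5*log(z - 3) + ∫(-4/(z - 1)) dz.
Step 4. Evaluate the standard form [assuming z > 1]: now log(z) + 5*log(z - 3) - 4*log(z - 1).
Answer: log(z) + 5*log(z - 3) - 4*log(z - 1).


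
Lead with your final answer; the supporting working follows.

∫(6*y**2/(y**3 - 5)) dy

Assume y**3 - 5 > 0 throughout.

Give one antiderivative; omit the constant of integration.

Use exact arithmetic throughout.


The answer is 2*log(y**3 - 5).
Step 1. Substitute u = y**3 - 5, turning ∫(6*y**2/(y**3 - 5)) dy into ∫(2/u) du: now ∫(2/u) du.
Step 2. Evaluate the standard form [assuming u > 0]: now 2*log(u).
Step 3. Substitute back u = y**3 - 5: now 2*log(y**3 - 5).
Answer: 2*log(y**3 - 5).


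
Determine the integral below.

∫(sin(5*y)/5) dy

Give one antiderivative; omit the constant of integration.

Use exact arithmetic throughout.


Answer: -cos(5*y)/25.


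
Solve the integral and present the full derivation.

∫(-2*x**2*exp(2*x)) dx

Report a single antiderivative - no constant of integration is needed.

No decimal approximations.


Step 1. Integrate ∫(-2*x**2*exp(2*x)) dx by parts with u = x**2, dv = (-2*exp(2*x)) dx, so v = -exp(2*x): now -x**2*exp(2*x) + ∫(2*x*exp(2*x)) dx.
Step 2. Integrate ∫(2*x*exp(2*x)) dx by parts with u = x, dv = (2*exp(2*x)) dx, so v = exp(2*x): now -x**2*exp(2*x) + x*exp(2*x) + ∫(-exp(2*x)) dx.
Step 3. Evaluate the standard form: now -x**2*exp(2*x) + x*exp(2*x) - exp(2*x)/2.
Answer: -x**2*exp(2*x) + x*exp(2*x) - exp(2*x)/2.


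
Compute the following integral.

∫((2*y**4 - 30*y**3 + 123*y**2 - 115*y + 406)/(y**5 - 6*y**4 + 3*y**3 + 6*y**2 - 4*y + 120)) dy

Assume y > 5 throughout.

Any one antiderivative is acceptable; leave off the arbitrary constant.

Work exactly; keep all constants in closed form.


Answer: log(y - 5) - 4*log(y - 3) + 5*log(y + 2) - atan(y/2)/2.


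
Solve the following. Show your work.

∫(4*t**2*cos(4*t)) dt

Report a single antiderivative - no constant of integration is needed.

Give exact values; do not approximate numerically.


Step 1. Integrate ∫(4*t**2*cos(4*t)) dt by parts with u = t**2, dv = (4*cos(4*t)) dt, so v = sin(4*t): now t**2*sin(4*t) + ∫(-2*t*sin(4*t)) dt.
Step 2. Integrate ∫(-2*t*sin(4*t)) dt by parts with u = t, dv = (-2*sin(4*t)) dt, so v = cos(4*t)/2: now t**2*sin(4*t) + t*cos(4*t)/2 + ∫(-cos(4*t)/2) dt.
Step 3. Evaluate the standard form: now t**2*sin(4*t) + t*cos(4*t)/2 - sin(4*t)/8.
Answer: t**2*sin(4*t) + t*cos(4*t)/2 - sin(4*t)/8.


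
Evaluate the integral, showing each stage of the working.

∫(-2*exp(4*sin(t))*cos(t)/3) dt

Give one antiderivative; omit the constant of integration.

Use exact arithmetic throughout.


Step 1. Substitute u = sin(t), turning ∫(-2*exp(4*sin(t))*cos(t)/3) dt into ∫(-2*exp(4*u)/3) du: now ∫(-2*exp(4*u)/3) du.
Step 2. Evaluate the standard form: now -exp(4*u)/6.
Step 3. Substitute back u = sin(t): now -exp(4*sin(t))/6.
Answer: -exp(4*sin(t))/6.


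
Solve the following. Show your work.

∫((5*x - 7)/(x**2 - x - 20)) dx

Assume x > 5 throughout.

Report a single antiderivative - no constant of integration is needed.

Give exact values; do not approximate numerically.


Step 1. Decompose ∫((5*x - 7)/(x**2 - x - 20)) dx by partial fractions, (5*x - 7)/(x**2 - x - 20) = 3/(x + 4) + 2/(x - 5): now ∫(2/(x - 5)) dx + ∫(3/(x + 4)) dx.
Step 2. Evaluate the standard form [assuming x > 5]: now 2*log(x - 5) + ∫(3/(x + 4)) dx.
Step 3. Evaluate the standard form [assuming x > -4]: now 2*log(x - 5) + 3*log(x + 4).
Answer: 2*log(x - 5) + 3*log(x + 4).


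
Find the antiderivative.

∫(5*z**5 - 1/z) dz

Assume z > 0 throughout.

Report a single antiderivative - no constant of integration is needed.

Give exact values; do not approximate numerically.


Answer: 5*z**6/6 - log(z).


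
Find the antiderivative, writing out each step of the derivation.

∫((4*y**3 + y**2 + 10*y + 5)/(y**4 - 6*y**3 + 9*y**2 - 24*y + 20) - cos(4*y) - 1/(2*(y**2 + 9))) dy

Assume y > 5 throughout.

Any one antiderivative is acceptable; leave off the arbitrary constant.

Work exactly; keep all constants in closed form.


Step 1. Rewrite: now ∫((4*y**3 + y**2 + 10*y + 5)/(y**4 - 6*y**3 + 9*y**2 - 24*y + 20)) dy + ∫(-1/(2*(y**2 + 9))) dy + ∫(-cos(4*y)) dy.
Step 2. Decompose ∫((4*y**3 + y**2 + 10*y + 5)/(y**4 - 6*y**3 + 9*y**2 - 24*y + 20)) dy by partial fractions, (4*y**3 + y**2 + 10*y + 5)/(y**4 - 6*y**3 + 9*y**2 - 24*y + 20) = 1/(y**2 + 4) - 1/(y - 1) + 5/(y - 5): now ∫(5/(y - 5)) dy + ∫(-1/(y - 1)) dy + ∫(1/(y**2 + 4)) dy + ∫(-1/(2*(y**2 + 9))) dy + ∫(-cos(4*y)) dy.
Step 3. Evaluate the standard form [assuming y > 5]: now 5*log(y - 5) + ∫(-1/(y - 1)) dy + ∫(1/(y**2 + 4)) dy + ∫(-1/(2*(y**2 + 9))) dy + ∫(-cos(4*y)) dy.
Step 4. Evaluate the standard form [assuming y > 1]: now 5*log(y - 5) - log(y - 1) + ∫(1/(y**2 + 4)) dy + ∫(-1/(2*(y**2 + 9))) dy + ∫(-cos(4*y)) dy.
Step 5. Evaluate the standard form: now 5*log(y - 5) - log(y - 1) + atan(y/2)/2 + ∫(-1/(2*(y**2 + 9))) dy + ∫(-cos(4*y)) dy.
Step 6. Evaluate the standard form: now 5*log(y - 5) - log(y - 1) - sin(4*y)/4 + atan(y/2)/2 + ∫(-1/(2*(y**2 + 9))) dy.
Step 7. Evaluate the standard form: now 5*log(y - 5) - log(y - 1) - sin(4*y)/4 - atan(y/3)/6 + atan(y/2)/2.
Answer: 5*log(y - 5) - log(y - 1) - sin(4*y)/4 - atan(y/3)/6 + atan(y/2)/2.


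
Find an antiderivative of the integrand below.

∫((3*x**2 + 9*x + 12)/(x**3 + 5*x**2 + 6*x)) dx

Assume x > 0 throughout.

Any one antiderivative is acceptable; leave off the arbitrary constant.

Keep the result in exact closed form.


Answer: 2*log(x) - 3*log(x + 2) + 4*log(x + 3).


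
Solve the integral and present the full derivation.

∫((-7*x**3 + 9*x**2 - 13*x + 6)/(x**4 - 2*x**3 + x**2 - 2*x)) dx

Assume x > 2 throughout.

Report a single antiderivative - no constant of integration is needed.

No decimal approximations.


Step 1. Decompose ∫((-7*x**3 + 9*x**2 - 13*x + 6)/(x**4 - 2*x**3 + x**2 - 2*x)) dx by partial fractions, (-7*x**3 + 9*x**2 - 13*x + 6)/(x**4 - 2*x**3 + x**2 - 2*x) = 3/(x**2 + 1) - 4/(x - 2) - 3/x: now ∫(-3/x) dx + ∫(-4/(x - 2)) dx + ∫(3/(x**2 + 1)) dx.
Step 2. Evaluate the standard form [assuming x > 2]: now -4*log(x - 2) + ∫(-3/x) dx + ∫(3/(x**2 + 1)) dx.
Step 3. Evaluate the standard form [assuming x > 0]: now -3*log(x) - 4*log(x - 2) + ∫(3/(x**2 + 1)) dx.
Step 4. Evaluate the standard form: now -3*log(x) - 4*log(x - 2) + 3*atan(x).
Answer: -3*log(x) - 4*log(x - 2) + 3*atan(x).


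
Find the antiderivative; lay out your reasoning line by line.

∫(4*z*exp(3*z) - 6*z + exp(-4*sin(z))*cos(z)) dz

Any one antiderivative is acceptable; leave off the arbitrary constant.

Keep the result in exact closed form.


Step 1. Rewrite: now ∫(-6*z) dz + ∫(4*z*exp(3*z)) dz + ∫(exp(-4*sin(z))*cos(z)) dz.
Step 2. Substitute u = sin(z), turning ∫(exp(-4*sin(z))*cos(z)) dz into ∫(exp(-4*u)) du: now ∫(-6*z) dz + ∫(4*z*exp(3*z)) dz + ∫(exp(-4*u)) du.
Step 3. Evaluate the standard form: now ∫(-6*z) dz + ∫(4*z*exp(3*z)) dz - exp(-4*u)/4.
Step 4. Substitute back u = sin(z): now ∫(-6*z) dz + ∫(4*z*exp(3*z)) dz - exp(-4*sin(z))/4.
Step 5. Evaluate the standard form: now -3*z**2 + ∫(4*z*exp(3*z)) dz - exp(-4*sin(z))/4.
Step 6. Integrate ∫(4*z*exp(3*z)) dz by parts with u = z, dv = (4*exp(3*z)) dz, so v = 4*exp(3*z)/3: now -3*z**2 + 4*z*exp(3*z)/3 + ∫(-4*exp(3*z)/3) dz - exp(-4*sin(z))/4.
Step 7. Evaluate the standard form: now -3*z**2 + 4*z*exp(3*z)/3 - 4*exp(3*z)/9 - exp(-4*sin(z))/4.
Answer: -3*z**2 + 4*z*exp(3*z)/3 - 4*exp(3*z)/9 - exp(-4*sin(z))/4.


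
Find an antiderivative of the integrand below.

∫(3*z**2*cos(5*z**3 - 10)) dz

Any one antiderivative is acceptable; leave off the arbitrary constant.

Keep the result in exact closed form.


Answer: sin(5*z**3 - 10)/5.


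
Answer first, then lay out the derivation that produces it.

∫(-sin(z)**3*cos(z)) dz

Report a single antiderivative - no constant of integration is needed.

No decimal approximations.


The answer is -sin(z)**4/4.
Step 1. Substitute u = sin(z), turning ∫(-sin(z)**3*cos(z)) dz into ∫(-u**3) du: now ∫(-u**3) du.
Step 2. Evaluate the standard form: now -u**4/4.
Step 3. Substitute back u = sin(z): now -sin(z)**4/4.
Answer: -sin(z)**4/4.


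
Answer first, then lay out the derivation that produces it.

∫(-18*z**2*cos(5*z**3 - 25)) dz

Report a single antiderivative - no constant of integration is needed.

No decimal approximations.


The answer is -6*sin(5*z**3 - 25)/5.
Step 1. Substitute u = z**3 - 5, turning ∫(-18*z**2*cos(5*z**3 - 25)) dz into ∫(-6*cos(5*u)) du: now ∫(-6*cos(5*u)) du.
Step 2. Evaluate the standard form: now -6*sin(5*u)/5.
Step 3. Substitute back u = z**3 - 5: now -6*sin(5*z**3 - 25)/5.
Answer: -6*sin(5*z**3 - 25)/5.


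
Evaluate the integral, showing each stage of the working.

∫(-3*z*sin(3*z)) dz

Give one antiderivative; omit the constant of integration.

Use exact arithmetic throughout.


Step 1. Integrate ∫(-3*z*sin(3*z)) dz by parts with u = z, dv = (-3*sin(3*z)) dz, so v = cos(3*z): now z*cos(3*z) + ∫(-cos(3*z)) dz.
Step 2. Evaluate the standard form: now z*cos(3*z) - sin(3*z)/3.
Answer: z*cos(3*z) - sin(3*z)/3.


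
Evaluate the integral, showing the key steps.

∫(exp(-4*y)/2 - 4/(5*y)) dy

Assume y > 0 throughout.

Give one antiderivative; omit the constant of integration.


Step 1. Rewrite: now ∫(-4/(5*y)) dy + ∫(exp(-4*y)/2) dy.
Step 2. Evaluate the standard form: now ∫(-4/(5*y)) dy - exp(-4*y)/8.
Step 3. Evaluate the standard form [assuming y > 0]: now -4*log(y)/5 - exp(-4*y)/8.
Answer: -4*log(y)/5 - exp(-4*y)/8.


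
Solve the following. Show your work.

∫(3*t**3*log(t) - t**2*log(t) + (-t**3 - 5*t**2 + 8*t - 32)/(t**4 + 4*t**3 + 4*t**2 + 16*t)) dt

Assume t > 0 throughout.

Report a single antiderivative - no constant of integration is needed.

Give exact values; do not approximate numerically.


Step 1. Rewrite: now ∫(-t**2*log(t)) dt + ∫(3*t**3*log(t)) dt + ∫((-t**3 - 5*t**2 + 8*t - 32)/(t**4 + 4*t**3 + 4*t**2 + 16*t)) dt.
Step 2. Decompose ∫((-t**3 - 5*t**2 + 8*t - 32)/(t**4 + 4*t**3 + 4*t**2 + 16*t)) dt by partial fractions, (-t**3 - 5*t**2 + 8*t - 32)/(t**4 + 4*t**3 + 4*t**2 + 16*t) = 3/(t**2 + 4) + 1/(t + 4) - 2/t: now ∫(-2/t) dt + ∫(-t**2*log(t)) dt + ∫(3*t**3*log(t)) dt + ∫(1/(t + 4)) dt + ∫(3/(t**2 + 4)) dt.
Step 3. Evaluate the standard form [assuming t > -4]: now log(t + 4) + ∫(-2/t) dt + ∫(-t**2*log(t)) dt + ∫(3*t**3*log(t)) dt + ∫(3/(t**2 + 4)) dt.
Step 4. Evaluate the standard form [assuming t > 0]: now -2*log(t) + log(t + 4) + ∫(-t**2*log(t)) dt + ∫(3*t**3*log(t)) dt + ∫(3/(t**2 + 4)) dt.
Step 5. Evaluate the standard form: now -2*log(t) + log(t + 4) + 3*atan(t/2)/2 + ∫(-t**2*log(t)) dt + ∫(3*t**3*log(t)) dt.
Step 6. Integrate ∫(-t**2*log(t)) dt by parts with u = log(t), dv = (-t**2) dt, so v = -t**3/3 [assuming t > 0]: now -t**3*log(t)/3 - 2*log(t) + log(t + 4) + 3*atan(t/2)/2 + ∫(t**2/3) dt + ∫(3*t**3*log(t)) dt.
Step 7. Evaluate the standard form: now -t**3*log(t)/3 + t**3/9 - 2*log(t) + log(t + 4) + 3*atan(t/2)/2 + ∫(3*t**3*log(t)) dt.
Step 8. Integrate ∫(3*t**3*log(t)) dt by parts with u = log(t), dv = (3*t**3) dt, so v = 3*t**4/4 [assuming t > 0]: now 3*t**4*log(t)/4 - t**3*log(t)/3 + t**3/9 - 2*log(t) + log(t + 4) + 3*atan(t/2)/2 + ∫(-3*t**3/4) dt.
Step 9. Evaluate the standard form: now 3*t**4*log(t)/4 - 3*t**4/16 - t**3*log(t)/3 + t**3/9 - 2*log(t) + log(t + 4) + 3*atan(t/2)/2.
Answer: 3*t**4*log(t)/4 - 3*t**4/16 - t**3*log(t)/3 + t**3/9 - 2*log(t) + log(t + 4) + 3*atan(t/2)/2.
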